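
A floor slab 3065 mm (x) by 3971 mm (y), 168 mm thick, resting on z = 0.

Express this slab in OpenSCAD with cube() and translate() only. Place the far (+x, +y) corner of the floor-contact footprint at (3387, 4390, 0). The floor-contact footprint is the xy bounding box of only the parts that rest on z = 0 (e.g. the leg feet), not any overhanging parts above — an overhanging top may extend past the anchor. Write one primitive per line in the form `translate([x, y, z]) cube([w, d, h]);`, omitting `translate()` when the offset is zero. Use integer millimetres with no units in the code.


translate([322, 419, 0]) cube([3065, 3971, 168]);


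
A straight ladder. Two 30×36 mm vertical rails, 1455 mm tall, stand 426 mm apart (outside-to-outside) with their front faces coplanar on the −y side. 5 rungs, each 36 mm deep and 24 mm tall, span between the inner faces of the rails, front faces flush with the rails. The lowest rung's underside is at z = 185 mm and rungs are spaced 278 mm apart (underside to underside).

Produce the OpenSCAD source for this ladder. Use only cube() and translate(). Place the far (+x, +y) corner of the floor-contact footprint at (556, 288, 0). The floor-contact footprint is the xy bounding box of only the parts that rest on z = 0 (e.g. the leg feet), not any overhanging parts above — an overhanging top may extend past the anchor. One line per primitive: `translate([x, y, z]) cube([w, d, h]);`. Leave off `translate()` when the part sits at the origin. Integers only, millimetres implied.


// rung span = 426 - 2*30 = 366
// rung[k] z = 185 + k*278
translate([130, 252, 0]) cube([30, 36, 1455]);
translate([526, 252, 0]) cube([30, 36, 1455]);
translate([160, 252, 185]) cube([366, 36, 24]);
translate([160, 252, 463]) cube([366, 36, 24]);
translate([160, 252, 741]) cube([366, 36, 24]);
translate([160, 252, 1019]) cube([366, 36, 24]);
translate([160, 252, 1297]) cube([366, 36, 24]);


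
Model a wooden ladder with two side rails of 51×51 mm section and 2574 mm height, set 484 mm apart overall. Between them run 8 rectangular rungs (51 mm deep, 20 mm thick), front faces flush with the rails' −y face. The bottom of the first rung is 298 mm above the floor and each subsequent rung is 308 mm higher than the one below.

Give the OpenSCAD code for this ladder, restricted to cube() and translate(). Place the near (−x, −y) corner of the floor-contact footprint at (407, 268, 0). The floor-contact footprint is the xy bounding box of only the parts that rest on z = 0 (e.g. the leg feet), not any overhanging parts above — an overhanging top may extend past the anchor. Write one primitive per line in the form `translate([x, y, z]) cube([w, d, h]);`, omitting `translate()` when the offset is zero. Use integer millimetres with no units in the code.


// rung span = 484 - 2*51 = 382
// rung[k] z = 298 + k*308
translate([407, 268, 0]) cube([51, 51, 2574]);
translate([840, 268, 0]) cube([51, 51, 2574]);
translate([458, 268, 298]) cube([382, 51, 20]);
translate([458, 268, 606]) cube([382, 51, 20]);
translate([458, 268, 914]) cube([382, 51, 20]);
translate([458, 268, 1222]) cube([382, 51, 20]);
translate([458, 268, 1530]) cube([382, 51, 20]);
translate([458, 268, 1838]) cube([382, 51, 20]);
translate([458, 268, 2146]) cube([382, 51, 20]);
translate([458, 268, 2454]) cube([382, 51, 20]);


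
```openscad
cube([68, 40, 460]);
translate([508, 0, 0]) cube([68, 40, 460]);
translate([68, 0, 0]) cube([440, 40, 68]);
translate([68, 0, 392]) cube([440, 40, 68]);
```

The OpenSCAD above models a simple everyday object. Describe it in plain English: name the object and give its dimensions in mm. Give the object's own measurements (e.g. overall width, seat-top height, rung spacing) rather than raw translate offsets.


A rectangular picture frame lying in the x–z plane (depth along y). The opening is 440 mm wide (x) by 324 mm tall (z), surrounded by a border 68 mm wide on all four sides. The frame is 40 mm deep and is made of two full-height vertical stiles with two horizontal rails fitted between them.


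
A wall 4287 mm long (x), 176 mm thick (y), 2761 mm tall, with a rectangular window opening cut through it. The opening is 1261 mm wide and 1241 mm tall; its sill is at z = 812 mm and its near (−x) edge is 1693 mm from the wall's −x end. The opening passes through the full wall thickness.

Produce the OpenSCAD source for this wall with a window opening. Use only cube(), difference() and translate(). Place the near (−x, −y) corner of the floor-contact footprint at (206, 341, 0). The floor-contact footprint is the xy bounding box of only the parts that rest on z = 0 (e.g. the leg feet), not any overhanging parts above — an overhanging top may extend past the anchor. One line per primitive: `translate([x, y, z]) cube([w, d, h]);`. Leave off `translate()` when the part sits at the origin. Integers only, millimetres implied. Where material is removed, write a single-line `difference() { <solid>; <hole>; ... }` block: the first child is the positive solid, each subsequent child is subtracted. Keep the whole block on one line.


difference() { translate([206, 341, 0]) cube([4287, 176, 2761]); translate([1899, 341, 812]) cube([1261, 176, 1241]); }


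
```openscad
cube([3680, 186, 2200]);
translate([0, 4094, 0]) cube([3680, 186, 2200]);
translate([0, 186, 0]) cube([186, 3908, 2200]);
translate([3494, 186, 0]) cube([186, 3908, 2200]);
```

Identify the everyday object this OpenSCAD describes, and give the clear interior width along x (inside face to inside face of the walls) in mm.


A house (or room) frame. The interior width is 3308 mm.

Four 2200 mm walls enclosing a rectangle with no floor or roof — a room or house frame. Outside width is 3680 mm and wall thickness is 186 mm, so the interior width is 3680 − 2 × 186 = 3308 mm.


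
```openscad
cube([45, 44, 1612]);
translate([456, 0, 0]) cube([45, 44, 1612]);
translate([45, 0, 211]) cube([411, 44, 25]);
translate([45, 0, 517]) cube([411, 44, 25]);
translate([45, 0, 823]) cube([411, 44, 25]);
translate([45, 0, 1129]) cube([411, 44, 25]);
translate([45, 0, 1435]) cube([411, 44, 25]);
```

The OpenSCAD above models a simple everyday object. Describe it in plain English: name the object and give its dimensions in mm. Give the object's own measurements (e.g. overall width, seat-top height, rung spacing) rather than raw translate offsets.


A straight ladder. Two 45×44 mm vertical rails, 1612 mm tall, stand 501 mm apart (outside-to-outside) with their front faces coplanar on the −y side. 5 rungs, each 44 mm deep and 25 mm tall, span between the inner faces of the rails, front faces flush with the rails. The lowest rung's underside is at z = 211 mm and rungs are spaced 306 mm apart (underside to underside).


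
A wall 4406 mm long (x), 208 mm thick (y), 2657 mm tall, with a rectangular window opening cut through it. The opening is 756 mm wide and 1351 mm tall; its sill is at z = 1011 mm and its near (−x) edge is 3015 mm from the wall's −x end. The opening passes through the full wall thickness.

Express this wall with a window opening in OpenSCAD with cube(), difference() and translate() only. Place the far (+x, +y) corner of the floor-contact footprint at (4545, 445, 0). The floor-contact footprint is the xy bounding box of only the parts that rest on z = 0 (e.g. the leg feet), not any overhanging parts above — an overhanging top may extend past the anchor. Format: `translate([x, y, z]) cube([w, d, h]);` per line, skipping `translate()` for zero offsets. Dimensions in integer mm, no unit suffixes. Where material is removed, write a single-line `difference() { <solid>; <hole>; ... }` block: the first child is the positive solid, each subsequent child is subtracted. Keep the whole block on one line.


difference() { translate([139, 237, 0]) cube([4406, 208, 2657]); translate([3154, 237, 1011]) cube([756, 208, 1351]); }


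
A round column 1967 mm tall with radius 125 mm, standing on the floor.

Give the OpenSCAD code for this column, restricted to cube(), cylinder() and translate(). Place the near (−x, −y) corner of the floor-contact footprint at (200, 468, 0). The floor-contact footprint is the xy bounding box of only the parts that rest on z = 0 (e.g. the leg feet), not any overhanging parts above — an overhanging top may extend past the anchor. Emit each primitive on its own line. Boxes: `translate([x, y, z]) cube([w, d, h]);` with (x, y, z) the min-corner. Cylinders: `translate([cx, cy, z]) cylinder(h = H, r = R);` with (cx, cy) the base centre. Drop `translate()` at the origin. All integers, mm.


translate([325, 593, 0]) cylinder(h = 1967, r = 125);


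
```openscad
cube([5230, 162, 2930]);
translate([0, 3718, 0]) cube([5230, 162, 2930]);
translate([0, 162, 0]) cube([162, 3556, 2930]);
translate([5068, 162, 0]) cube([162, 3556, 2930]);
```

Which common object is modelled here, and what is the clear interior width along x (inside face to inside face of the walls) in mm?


A house (or room) frame. The interior width is 4906 mm.

Four 2930 mm walls enclosing a rectangle with no floor or roof — a room or house frame. Outside width is 5230 mm and wall thickness is 162 mm, so the interior width is 5230 − 2 × 162 = 4906 mm.


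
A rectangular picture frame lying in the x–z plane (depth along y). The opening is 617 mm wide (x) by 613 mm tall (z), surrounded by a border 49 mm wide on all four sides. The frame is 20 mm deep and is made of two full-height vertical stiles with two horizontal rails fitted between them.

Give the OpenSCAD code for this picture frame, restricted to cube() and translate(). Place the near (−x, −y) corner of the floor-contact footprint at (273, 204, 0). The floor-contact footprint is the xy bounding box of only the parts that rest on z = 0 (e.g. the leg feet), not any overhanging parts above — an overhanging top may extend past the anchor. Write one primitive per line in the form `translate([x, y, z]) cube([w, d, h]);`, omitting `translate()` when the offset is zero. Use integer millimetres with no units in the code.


translate([273, 204, 0]) cube([49, 20, 711]);
translate([939, 204, 0]) cube([49, 20, 711]);
translate([322, 204, 0]) cube([617, 20, 49]);
translate([322, 204, 662]) cube([617, 20, 49]);


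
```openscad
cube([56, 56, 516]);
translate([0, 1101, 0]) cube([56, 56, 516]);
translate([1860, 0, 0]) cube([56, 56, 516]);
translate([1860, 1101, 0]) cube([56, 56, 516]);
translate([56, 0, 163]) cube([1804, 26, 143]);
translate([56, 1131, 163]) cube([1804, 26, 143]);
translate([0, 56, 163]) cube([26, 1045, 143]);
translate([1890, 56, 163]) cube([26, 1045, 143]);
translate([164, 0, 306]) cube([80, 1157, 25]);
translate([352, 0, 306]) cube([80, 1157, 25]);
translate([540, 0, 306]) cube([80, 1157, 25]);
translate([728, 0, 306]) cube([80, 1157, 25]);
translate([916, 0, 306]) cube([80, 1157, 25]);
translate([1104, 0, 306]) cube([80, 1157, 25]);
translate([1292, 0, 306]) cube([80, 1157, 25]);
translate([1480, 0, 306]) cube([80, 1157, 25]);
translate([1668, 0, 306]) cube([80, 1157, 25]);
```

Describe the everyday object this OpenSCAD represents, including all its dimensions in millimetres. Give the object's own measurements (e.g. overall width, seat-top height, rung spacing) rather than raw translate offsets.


A bed frame 1916 mm long (x) by 1157 mm wide (y). Four 56×56 mm corner posts, 516 mm tall, at the corners of the footprint. Four rails of 26 mm thickness and 143 mm height run between adjacent posts with their undersides at z = 163 mm, their outer faces flush with the outside of the frame (the two x-running rails run between the posts' inner faces; the two y-running rails run between the posts' inner faces). 9 slats, each 80 mm wide (x) and 25 mm thick, lie across the top of the two x-running rails, running the full 1157 mm width of the frame in y; along x they sit between the end posts with a 108 mm gap after the −x posts and between neighbouring slats, leaving 112 mm before the +x posts.


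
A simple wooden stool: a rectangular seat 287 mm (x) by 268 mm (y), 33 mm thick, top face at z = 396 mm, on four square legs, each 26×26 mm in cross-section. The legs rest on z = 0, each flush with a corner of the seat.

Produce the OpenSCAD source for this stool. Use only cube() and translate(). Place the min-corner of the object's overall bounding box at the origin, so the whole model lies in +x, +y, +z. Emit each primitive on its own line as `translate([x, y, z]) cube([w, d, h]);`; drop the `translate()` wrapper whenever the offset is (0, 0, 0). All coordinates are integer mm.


translate([0, 0, 363]) cube([287, 268, 33]);
cube([26, 26, 363]);
translate([261, 0, 0]) cube([26, 26, 363]);
translate([0, 242, 0]) cube([26, 26, 363]);
translate([261, 242, 0]) cube([26, 26, 363]);


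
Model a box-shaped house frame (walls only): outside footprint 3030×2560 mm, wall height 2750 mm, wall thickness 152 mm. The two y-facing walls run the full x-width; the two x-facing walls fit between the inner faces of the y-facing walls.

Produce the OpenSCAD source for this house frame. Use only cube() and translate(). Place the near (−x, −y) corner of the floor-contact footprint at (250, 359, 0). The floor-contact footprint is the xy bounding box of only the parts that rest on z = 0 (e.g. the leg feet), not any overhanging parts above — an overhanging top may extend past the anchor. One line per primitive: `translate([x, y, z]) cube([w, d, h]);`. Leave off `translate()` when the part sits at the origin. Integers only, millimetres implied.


translate([250, 359, 0]) cube([3030, 152, 2750]);
translate([250, 2767, 0]) cube([3030, 152, 2750]);
translate([250, 511, 0]) cube([152, 2256, 2750]);
translate([3128, 511, 0]) cube([152, 2256, 2750]);


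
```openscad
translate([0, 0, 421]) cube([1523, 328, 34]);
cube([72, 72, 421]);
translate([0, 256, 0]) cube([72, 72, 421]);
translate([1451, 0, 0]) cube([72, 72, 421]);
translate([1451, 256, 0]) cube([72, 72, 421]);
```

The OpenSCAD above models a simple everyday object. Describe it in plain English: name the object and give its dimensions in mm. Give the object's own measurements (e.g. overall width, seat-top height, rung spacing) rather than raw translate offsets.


A long wooden bench with a 1523 mm (x) × 328 mm (y) seat, 34 mm thick, its top surface 455 mm above the floor. Four 72 mm square legs at the seat corners, flush with the edges, run from z = 0 to the seat underside.


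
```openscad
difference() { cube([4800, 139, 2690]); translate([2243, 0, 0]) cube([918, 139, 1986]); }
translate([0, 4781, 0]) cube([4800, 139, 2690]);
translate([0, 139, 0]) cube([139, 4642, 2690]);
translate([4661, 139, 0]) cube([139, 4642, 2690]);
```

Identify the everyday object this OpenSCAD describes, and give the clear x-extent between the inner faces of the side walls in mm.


A single room. The interior width is 4522 mm.

Four walls enclosing a rectangle with a door in the front wall — a room. Outside width 4800 minus two 139 mm walls gives 4522 mm.


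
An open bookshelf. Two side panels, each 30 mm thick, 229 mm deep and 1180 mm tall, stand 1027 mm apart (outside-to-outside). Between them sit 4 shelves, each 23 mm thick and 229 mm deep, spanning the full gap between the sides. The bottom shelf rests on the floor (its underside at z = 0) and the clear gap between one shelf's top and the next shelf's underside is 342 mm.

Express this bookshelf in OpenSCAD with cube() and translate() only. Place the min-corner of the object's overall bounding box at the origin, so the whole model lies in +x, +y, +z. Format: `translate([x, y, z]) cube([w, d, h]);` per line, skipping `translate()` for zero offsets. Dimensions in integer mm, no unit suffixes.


cube([30, 229, 1180]);
translate([997, 0, 0]) cube([30, 229, 1180]);
translate([30, 0, 0]) cube([967, 229, 23]);
translate([30, 0, 365]) cube([967, 229, 23]);
translate([30, 0, 730]) cube([967, 229, 23]);
translate([30, 0, 1095]) cube([967, 229, 23]);


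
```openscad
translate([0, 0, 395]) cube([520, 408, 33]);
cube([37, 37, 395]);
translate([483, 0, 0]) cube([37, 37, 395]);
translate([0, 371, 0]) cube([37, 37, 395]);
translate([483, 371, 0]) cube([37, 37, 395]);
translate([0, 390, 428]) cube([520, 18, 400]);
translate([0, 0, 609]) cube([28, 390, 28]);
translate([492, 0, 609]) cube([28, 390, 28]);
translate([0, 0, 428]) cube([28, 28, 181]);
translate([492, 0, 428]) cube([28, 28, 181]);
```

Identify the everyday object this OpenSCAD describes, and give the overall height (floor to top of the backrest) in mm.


A chair. The overall height is 828 mm.

A slab on four corner posts with a tall panel at the back — a chair. The seat slab sits at z = 395 with thickness 33, and the 400 mm backrest starts at the seat top, so the overall height is 395 + 33 + 400 = 828 mm.


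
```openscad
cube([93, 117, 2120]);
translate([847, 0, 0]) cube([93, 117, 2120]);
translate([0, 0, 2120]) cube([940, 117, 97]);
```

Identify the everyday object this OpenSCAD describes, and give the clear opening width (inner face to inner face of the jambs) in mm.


A door frame. The clear opening width is 754 mm.

Two 2120 mm tall posts with a header on top — a door frame. The left jamb is 93 mm wide at x = 0; the right jamb starts at x = 847. The clear opening is 847 − 93 = 754 mm.


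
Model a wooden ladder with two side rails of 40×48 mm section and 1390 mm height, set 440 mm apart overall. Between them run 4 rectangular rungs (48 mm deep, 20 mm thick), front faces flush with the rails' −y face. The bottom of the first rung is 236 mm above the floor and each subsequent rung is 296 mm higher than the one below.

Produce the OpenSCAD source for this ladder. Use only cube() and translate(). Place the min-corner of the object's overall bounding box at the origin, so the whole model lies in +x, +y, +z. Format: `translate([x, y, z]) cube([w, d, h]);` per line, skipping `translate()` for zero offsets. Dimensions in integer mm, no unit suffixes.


cube([40, 48, 1390]);
translate([400, 0, 0]) cube([40, 48, 1390]);
translate([40, 0, 236]) cube([360, 48, 20]);
translate([40, 0, 532]) cube([360, 48, 20]);
translate([40, 0, 828]) cube([360, 48, 20]);
translate([40, 0, 1124]) cube([360, 48, 20]);


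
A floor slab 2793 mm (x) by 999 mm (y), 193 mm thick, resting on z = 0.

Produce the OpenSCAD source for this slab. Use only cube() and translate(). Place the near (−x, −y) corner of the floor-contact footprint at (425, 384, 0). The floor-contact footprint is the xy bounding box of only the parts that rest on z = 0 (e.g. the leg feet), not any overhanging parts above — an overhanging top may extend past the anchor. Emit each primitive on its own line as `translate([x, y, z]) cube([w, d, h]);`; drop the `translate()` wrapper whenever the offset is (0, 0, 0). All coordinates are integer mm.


translate([425, 384, 0]) cube([2793, 999, 193]);


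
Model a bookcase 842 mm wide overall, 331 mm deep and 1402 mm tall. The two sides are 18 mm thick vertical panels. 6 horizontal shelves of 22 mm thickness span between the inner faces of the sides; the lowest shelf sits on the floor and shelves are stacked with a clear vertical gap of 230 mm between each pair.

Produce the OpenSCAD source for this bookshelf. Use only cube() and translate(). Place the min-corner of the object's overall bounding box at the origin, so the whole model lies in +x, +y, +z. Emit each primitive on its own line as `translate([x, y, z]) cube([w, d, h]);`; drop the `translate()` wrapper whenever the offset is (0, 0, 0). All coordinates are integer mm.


cube([18, 331, 1402]);
translate([824, 0, 0]) cube([18, 331, 1402]);
translate([18, 0, 0]) cube([806, 331, 22]);
translate([18, 0, 252]) cube([806, 331, 22]);
translate([18, 0, 504]) cube([806, 331, 22]);
translate([18, 0, 756]) cube([806, 331, 22]);
translate([18, 0, 1008]) cube([806, 331, 22]);
translate([18, 0, 1260]) cube([806, 331, 22]);


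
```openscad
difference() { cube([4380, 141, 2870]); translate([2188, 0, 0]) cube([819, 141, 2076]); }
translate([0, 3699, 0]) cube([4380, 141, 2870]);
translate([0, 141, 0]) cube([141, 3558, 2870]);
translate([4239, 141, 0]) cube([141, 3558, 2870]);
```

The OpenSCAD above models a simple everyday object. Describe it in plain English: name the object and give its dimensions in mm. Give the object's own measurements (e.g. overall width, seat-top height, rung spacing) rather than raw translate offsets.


A single room: four walls, each 2870 mm tall and 141 mm thick, enclosing an outside footprint 4380×3840 mm (x × y), no floor or roof. The front and back walls (−y and +y sides) run the full x-width; the side walls fit between their inner faces. A door opening 819 mm wide and 2076 mm tall is cut through the front wall from the floor up, its −x edge 2188 mm from the wall's −x end.


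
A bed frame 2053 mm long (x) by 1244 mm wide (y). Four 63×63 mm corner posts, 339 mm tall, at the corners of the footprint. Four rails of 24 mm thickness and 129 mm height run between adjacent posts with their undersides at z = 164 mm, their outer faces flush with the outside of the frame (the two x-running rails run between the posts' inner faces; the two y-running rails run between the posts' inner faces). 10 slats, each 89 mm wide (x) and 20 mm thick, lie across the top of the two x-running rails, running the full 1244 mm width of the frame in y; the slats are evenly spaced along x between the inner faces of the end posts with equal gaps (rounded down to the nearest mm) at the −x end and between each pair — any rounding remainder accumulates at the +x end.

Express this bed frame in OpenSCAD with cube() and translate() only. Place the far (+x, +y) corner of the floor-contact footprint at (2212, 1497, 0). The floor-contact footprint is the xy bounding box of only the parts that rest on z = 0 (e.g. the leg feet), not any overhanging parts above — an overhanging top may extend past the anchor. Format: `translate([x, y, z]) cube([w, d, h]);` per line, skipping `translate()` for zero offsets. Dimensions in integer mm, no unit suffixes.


// slat z = rail_z + rail_h = 164 + 129 = 293
// slat gap = ⌊(1927 − 10·89) / 11⌋ = 94
translate([159, 253, 0]) cube([63, 63, 339]);
translate([159, 1434, 0]) cube([63, 63, 339]);
translate([2149, 253, 0]) cube([63, 63, 339]);
translate([2149, 1434, 0]) cube([63, 63, 339]);
translate([222, 253, 164]) cube([1927, 24, 129]);
translate([222, 1473, 164]) cube([1927, 24, 129]);
translate([159, 316, 164]) cube([24, 1118, 129]);
translate([2188, 316, 164]) cube([24, 1118, 129]);
translate([316, 253, 293]) cube([89, 1244, 20]);
translate([499, 253, 293]) cube([89, 1244, 20]);
translate([682, 253, 293]) cube([89, 1244, 20]);
translate([865, 253, 293]) cube([89, 1244, 20]);
translate([1048, 253, 293]) cube([89, 1244, 20]);
translate([1231, 253, 293]) cube([89, 1244, 20]);
translate([1414, 253, 293]) cube([89, 1244, 20]);
translate([1597, 253, 293]) cube([89, 1244, 20]);
translate([1780, 253, 293]) cube([89, 1244, 20]);
translate([1963, 253, 293]) cube([89, 1244, 20]);


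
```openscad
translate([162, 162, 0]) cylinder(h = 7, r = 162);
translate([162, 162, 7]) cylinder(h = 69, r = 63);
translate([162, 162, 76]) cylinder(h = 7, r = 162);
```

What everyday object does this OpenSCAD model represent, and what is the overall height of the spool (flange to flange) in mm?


A spool. The overall height is 83 mm.

Three coaxial cylinders, large–small–large — a spool. Two 7 mm flanges and a 69 mm core give 7 + 69 + 7 = 83 mm.


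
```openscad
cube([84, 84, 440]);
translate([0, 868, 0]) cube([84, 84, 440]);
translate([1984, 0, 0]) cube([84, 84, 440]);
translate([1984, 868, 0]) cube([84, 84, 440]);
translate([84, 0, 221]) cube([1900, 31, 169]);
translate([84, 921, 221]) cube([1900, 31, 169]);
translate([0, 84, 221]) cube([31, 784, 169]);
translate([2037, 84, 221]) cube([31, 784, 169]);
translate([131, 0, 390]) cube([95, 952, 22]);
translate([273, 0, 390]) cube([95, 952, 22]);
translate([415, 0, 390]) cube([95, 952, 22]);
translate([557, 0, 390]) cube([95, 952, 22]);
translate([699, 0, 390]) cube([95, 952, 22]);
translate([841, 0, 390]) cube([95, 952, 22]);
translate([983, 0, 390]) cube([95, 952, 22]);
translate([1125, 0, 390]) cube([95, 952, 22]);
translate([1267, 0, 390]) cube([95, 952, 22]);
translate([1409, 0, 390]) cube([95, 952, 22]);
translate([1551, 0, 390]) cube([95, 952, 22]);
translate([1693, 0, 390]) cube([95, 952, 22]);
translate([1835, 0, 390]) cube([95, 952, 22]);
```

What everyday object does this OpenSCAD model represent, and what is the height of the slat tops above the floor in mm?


A bed frame. The slat-top height is 412 mm.

Four posts, four rails, and a row of slats — a bed frame. Slats sit on the rails at z = 221 + 169 = 390; with slat thickness 22, the top is 412 mm.


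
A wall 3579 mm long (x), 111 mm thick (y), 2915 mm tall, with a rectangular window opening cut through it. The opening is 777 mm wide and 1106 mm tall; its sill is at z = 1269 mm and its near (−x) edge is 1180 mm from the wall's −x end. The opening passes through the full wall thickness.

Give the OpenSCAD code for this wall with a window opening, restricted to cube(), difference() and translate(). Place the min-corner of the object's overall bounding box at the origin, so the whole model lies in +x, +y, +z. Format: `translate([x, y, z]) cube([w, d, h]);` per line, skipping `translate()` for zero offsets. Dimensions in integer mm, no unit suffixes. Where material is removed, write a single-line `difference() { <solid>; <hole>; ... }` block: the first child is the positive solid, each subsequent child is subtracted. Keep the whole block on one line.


difference() { cube([3579, 111, 2915]); translate([1180, 0, 1269]) cube([777, 111, 1106]); }


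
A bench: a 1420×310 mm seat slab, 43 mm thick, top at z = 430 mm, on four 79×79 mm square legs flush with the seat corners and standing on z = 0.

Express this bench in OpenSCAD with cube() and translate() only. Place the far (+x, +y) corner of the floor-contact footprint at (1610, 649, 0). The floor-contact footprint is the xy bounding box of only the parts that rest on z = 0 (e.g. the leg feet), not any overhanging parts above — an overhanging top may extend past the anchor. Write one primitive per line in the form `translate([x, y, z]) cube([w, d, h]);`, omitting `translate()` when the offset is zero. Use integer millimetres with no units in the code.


translate([190, 339, 387]) cube([1420, 310, 43]);
translate([190, 339, 0]) cube([79, 79, 387]);
translate([190, 570, 0]) cube([79, 79, 387]);
translate([1531, 339, 0]) cube([79, 79, 387]);
translate([1531, 570, 0]) cube([79, 79, 387]);


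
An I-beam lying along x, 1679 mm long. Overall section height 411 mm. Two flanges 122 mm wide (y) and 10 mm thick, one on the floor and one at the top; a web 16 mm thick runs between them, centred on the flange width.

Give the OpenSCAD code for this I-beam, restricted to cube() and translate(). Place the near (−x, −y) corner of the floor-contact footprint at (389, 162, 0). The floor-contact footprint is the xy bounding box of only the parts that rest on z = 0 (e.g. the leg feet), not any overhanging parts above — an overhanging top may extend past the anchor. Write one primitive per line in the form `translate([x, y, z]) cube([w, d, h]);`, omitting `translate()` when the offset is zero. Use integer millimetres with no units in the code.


translate([389, 162, 0]) cube([1679, 122, 10]);
translate([389, 215, 10]) cube([1679, 16, 391]);
translate([389, 162, 401]) cube([1679, 122, 10]);


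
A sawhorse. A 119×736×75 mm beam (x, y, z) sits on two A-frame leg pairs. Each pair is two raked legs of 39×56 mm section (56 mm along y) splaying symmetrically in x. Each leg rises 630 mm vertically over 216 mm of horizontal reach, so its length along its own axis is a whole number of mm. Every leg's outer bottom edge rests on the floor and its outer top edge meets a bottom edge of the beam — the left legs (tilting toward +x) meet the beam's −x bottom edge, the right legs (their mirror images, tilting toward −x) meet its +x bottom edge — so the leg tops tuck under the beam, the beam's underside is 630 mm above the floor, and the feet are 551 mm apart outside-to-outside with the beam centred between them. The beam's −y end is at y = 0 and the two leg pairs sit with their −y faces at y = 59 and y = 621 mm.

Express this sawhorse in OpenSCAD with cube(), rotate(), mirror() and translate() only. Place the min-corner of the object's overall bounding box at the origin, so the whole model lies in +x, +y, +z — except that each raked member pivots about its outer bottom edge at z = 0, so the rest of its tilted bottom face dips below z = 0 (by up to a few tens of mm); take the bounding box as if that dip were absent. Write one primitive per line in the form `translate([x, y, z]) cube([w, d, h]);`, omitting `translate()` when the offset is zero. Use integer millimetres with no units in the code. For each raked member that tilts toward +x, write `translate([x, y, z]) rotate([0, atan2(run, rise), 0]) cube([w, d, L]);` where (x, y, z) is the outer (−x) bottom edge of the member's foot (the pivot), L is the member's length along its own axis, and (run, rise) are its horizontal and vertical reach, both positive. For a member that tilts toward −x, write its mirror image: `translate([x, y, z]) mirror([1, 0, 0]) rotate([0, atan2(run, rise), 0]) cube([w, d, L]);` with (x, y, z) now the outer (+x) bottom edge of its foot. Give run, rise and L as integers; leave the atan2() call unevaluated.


// leg length = √(216² + 630²) = 666
// right-leg outer foot x = 2·216 + 119 = 551
// beam min-corner = (216, 0, 630)
translate([216, 0, 630]) cube([119, 736, 75]);
translate([0, 59, 0]) rotate([0, atan2(216, 630), 0]) cube([39, 56, 666]);
translate([551, 59, 0]) mirror([1, 0, 0]) rotate([0, atan2(216, 630), 0]) cube([39, 56, 666]);
translate([0, 621, 0]) rotate([0, atan2(216, 630), 0]) cube([39, 56, 666]);
translate([551, 621, 0]) mirror([1, 0, 0]) rotate([0, atan2(216, 630), 0]) cube([39, 56, 666]);


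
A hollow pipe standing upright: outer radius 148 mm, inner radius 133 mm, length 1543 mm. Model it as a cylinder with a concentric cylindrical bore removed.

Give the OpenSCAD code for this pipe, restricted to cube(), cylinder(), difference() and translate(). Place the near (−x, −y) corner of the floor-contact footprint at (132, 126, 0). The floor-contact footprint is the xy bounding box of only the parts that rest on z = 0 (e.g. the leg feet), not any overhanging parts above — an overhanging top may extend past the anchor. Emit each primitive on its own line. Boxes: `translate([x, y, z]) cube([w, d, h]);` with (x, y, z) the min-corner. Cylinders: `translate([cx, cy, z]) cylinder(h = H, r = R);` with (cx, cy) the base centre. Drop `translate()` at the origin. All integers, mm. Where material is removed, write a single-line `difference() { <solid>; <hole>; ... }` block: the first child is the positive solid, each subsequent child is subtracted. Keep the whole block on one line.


difference() { translate([280, 274, 0]) cylinder(h = 1543, r = 148); translate([280, 274, 0]) cylinder(h = 1543, r = 133); }


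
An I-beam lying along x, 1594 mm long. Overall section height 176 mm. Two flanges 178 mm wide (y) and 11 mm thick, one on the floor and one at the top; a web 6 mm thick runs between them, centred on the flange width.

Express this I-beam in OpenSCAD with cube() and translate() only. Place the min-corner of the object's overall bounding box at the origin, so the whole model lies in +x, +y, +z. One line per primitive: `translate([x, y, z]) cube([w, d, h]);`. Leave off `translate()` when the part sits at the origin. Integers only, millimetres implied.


cube([1594, 178, 11]);
translate([0, 86, 11]) cube([1594, 6, 154]);
translate([0, 0, 165]) cube([1594, 178, 11]);


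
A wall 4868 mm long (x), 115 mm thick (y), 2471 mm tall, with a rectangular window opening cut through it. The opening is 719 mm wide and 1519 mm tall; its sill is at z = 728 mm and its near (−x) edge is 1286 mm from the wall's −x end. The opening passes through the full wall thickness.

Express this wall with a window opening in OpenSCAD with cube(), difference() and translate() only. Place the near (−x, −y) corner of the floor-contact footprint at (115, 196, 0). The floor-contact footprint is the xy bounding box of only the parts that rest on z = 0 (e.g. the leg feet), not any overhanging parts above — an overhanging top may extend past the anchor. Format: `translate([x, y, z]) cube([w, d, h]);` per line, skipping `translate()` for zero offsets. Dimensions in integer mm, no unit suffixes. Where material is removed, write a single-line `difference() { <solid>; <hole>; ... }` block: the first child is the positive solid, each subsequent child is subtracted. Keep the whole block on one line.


difference() { translate([115, 196, 0]) cube([4868, 115, 2471]); translate([1401, 196, 728]) cube([719, 115, 1519]); }


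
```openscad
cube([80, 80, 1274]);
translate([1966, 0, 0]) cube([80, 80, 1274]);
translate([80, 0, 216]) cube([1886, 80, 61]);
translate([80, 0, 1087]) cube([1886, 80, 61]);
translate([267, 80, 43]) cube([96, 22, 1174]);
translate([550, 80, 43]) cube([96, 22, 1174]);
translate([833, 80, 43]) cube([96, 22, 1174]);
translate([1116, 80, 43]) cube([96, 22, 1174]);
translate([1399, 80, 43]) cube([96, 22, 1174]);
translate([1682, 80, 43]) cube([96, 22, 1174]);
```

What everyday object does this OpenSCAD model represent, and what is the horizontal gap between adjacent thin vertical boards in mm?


A fence section. The picket gap is 187 mm.

Two posts, two rails, 6 pickets — a fence section. Span 1886 mm holds 6 pickets of 96 mm with 7 equal gaps: ⌊(1886 − 6·96) / 7⌋ = 187 mm.


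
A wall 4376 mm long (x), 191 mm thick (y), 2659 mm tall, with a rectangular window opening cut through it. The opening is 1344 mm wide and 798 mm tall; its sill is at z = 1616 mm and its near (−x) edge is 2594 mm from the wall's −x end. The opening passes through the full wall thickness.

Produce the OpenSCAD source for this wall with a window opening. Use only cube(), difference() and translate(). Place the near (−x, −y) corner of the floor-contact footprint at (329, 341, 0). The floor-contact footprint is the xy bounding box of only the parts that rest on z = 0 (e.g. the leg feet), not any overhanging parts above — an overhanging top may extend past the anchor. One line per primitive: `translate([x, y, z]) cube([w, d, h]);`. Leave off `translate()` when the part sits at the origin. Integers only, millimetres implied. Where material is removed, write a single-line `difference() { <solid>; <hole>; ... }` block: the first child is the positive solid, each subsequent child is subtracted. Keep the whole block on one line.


difference() { translate([329, 341, 0]) cube([4376, 191, 2659]); translate([2923, 341, 1616]) cube([1344, 191, 798]); }


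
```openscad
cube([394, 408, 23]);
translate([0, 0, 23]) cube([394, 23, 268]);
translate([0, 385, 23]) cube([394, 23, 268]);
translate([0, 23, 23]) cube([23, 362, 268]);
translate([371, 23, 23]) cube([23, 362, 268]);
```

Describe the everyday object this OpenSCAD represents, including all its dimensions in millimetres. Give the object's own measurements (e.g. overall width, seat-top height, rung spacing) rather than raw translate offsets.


An open-topped rectangular box: outside dimensions 394×408×291 mm, with a uniform wall and base thickness of 23 mm. The base is a full 394×408 slab on the floor; four walls sit on top of the base. The front and back walls (the −y and +y sides) span the full width; the two side walls fit between them.


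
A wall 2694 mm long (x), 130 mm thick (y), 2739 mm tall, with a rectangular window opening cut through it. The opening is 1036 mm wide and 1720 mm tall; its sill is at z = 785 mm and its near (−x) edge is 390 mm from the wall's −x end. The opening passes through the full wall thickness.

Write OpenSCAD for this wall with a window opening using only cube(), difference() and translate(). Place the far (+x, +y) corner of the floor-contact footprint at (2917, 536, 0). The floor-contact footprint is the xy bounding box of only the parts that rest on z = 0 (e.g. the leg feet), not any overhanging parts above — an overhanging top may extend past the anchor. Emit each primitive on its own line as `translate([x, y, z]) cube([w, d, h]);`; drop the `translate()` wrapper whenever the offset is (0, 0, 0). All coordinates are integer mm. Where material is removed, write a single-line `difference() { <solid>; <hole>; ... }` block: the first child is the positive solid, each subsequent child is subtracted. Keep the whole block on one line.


difference() { translate([223, 406, 0]) cube([2694, 130, 2739]); translate([613, 406, 785]) cube([1036, 130, 1720]); }


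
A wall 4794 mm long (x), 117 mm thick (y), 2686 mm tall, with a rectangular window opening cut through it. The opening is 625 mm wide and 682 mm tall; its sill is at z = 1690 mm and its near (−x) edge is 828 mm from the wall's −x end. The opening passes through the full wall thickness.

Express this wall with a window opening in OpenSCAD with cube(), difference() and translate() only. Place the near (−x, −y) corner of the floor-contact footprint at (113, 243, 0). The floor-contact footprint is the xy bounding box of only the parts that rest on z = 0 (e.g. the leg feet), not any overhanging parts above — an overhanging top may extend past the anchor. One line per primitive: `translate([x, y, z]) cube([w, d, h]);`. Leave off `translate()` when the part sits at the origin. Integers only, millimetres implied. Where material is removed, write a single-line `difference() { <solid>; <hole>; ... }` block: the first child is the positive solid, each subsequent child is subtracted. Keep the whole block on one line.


difference() { translate([113, 243, 0]) cube([4794, 117, 2686]); translate([941, 243, 1690]) cube([625, 117, 682]); }


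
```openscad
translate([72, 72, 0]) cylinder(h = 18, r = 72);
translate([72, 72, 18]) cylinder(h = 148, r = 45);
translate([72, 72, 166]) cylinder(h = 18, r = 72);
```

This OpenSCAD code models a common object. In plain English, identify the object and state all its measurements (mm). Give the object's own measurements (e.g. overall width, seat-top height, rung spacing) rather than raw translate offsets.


A spool: two coaxial disc flanges of radius 72 mm and thickness 18 mm, joined by a core cylinder of radius 45 mm and height 148 mm. The lower flange rests on z = 0 and the three cylinders share a vertical axis.


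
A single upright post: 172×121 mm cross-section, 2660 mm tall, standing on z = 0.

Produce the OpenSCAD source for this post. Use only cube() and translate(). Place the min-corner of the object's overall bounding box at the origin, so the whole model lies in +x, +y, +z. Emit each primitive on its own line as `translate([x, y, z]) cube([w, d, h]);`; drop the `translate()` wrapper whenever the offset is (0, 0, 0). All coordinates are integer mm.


cube([172, 121, 2660]);


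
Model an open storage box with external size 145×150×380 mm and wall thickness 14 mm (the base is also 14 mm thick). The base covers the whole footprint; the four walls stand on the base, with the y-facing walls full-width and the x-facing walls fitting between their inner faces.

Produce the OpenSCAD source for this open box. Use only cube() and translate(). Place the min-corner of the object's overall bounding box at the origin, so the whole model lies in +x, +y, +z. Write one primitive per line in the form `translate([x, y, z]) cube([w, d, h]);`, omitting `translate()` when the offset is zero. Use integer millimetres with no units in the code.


cube([145, 150, 14]);
translate([0, 0, 14]) cube([145, 14, 366]);
translate([0, 136, 14]) cube([145, 14, 366]);
translate([0, 14, 14]) cube([14, 122, 366]);
translate([131, 14, 14]) cube([14, 122, 366]);


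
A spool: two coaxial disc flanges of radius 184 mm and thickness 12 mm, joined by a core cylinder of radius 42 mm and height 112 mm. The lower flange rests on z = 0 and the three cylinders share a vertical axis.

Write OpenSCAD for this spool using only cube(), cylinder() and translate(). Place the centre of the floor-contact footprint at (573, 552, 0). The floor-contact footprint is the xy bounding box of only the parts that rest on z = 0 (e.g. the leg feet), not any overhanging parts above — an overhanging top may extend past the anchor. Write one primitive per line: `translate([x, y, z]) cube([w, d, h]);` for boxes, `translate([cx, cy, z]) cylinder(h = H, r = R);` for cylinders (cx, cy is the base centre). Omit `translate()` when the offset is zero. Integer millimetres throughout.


translate([573, 552, 0]) cylinder(h = 12, r = 184);
translate([573, 552, 12]) cylinder(h = 112, r = 42);
translate([573, 552, 124]) cylinder(h = 12, r = 184);
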